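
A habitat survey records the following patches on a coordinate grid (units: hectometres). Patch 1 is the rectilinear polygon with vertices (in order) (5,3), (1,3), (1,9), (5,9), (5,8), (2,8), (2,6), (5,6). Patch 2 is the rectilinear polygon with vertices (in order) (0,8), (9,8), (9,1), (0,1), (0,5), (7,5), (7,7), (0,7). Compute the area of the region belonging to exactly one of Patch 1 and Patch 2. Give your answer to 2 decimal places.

49.00

|Patch 1| = 18, |Patch 2| = 49, |Patch 1∩Patch 2| = 9.
|Patch 1 △ Patch 2| = |Patch 1| + |Patch 2| − 2·|Patch 1∩Patch 2| = 18 + 49 − 18 = 49.00.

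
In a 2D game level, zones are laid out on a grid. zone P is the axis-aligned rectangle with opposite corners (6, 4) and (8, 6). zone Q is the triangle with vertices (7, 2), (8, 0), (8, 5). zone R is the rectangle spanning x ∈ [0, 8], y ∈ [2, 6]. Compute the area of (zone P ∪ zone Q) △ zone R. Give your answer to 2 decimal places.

|zone P ∪ zone Q| = 6.3333.
|(zone P ∪ zone Q) ∩ zone R| = 5.3333.
|(zone P ∪ zone Q) △ zone R| = 6.3333 + 32 − 10.6667 = 27.67.

27.67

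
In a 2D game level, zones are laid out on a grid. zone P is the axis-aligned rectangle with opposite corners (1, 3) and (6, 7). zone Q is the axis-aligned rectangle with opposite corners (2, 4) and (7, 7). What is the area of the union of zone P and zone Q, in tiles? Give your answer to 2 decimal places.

23.00

By inclusion–exclusion:
Individual areas: |zone P| = 20, |zone Q| = 15.
|zone P∩zone Q|: x∈[2,6], y∈[4,7] → 4·3 = 12.
|zone P ∪ zone Q| = 35 − 12 = 23.00.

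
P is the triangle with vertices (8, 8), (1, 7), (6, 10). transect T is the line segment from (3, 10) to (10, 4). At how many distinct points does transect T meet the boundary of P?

2

The segment meets the boundary at (5.714,7.673), (4.235,8.941).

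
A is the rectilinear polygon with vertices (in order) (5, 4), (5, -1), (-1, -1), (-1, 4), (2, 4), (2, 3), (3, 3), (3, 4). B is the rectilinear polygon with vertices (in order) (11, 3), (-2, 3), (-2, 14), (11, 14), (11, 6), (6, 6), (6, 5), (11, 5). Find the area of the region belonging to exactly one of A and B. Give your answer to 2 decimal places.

|A| = 29, |B| = 138, |A∩B| = 5.
|A △ B| = |A| + |B| − 2·|A∩B| = 29 + 138 − 10 = 157.00.

157.00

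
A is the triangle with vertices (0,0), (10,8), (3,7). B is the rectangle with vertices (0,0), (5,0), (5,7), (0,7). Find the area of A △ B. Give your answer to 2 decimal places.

29.00

|A| = 23, |B| = 35, |A∩B| = 14.5.
|A △ B| = |A| + |B| − 2·|A∩B| = 23 + 35 − 29 = 29.00.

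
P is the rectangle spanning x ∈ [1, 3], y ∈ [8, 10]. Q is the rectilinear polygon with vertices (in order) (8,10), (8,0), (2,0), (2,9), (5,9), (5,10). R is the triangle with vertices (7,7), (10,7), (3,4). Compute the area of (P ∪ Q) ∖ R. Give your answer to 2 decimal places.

|P ∪ Q| = 60.
|(P ∪ Q) ∩ R| = 3.6429.
|(P ∪ Q) ∖ R| = 60 − 3.6429 = 56.36.

56.36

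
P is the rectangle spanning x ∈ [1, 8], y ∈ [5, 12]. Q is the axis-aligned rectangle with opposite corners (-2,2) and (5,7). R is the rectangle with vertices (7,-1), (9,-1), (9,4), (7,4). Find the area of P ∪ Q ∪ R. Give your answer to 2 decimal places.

By inclusion–exclusion:
Individual areas: |P| = 49, |Q| = 35, |R| = 10.
|P∩Q|: x∈[1,5], y∈[5,7] → 4·2 = 8.
|P∩R| = 0 (no overlap).
|Q∩R| = 0 (no overlap).
|P∩Q∩R| = 0.
|P ∪ Q ∪ R| = 94 − 8 + 0 = 86.00.

86.00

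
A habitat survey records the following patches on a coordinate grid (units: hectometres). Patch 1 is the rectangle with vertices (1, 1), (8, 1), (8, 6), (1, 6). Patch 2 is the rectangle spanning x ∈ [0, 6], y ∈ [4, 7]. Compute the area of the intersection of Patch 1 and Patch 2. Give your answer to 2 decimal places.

10.00

|Patch 1∩Patch 2|: x∈[1,6], y∈[4,6] → 5·2 = 10.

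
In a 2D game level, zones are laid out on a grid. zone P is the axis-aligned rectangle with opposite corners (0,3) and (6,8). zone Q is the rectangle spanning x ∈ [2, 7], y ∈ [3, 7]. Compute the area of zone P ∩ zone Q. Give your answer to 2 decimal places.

|zone P∩zone Q|: x∈[2,6], y∈[3,7] → 4·4 = 16.

16.00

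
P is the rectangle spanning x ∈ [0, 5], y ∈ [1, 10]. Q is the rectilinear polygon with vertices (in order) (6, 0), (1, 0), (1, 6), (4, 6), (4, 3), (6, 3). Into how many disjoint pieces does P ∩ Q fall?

1

P ∩ Q is a single connected region.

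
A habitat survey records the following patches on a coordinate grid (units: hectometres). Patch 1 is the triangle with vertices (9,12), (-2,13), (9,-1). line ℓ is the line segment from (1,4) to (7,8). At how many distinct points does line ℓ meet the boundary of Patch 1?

1

The segment meets the boundary at (3.672,5.781).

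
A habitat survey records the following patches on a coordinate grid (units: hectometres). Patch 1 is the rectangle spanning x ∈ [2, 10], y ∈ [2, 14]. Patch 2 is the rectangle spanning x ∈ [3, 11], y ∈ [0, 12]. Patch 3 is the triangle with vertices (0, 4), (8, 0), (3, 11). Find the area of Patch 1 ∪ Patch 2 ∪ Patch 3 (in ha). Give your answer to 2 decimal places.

127.67

By inclusion–exclusion:
Individual areas: |Patch 1| = 96, |Patch 2| = 96, |Patch 3| = 34.
|Patch 1∩Patch 2|: x∈[3,10], y∈[2,12] → 7·10 = 70.
|Patch 1∩Patch 3| = 25.2424.
|Patch 2∩Patch 3| = 21.25.
|Patch 1∩Patch 2∩Patch 3| = 18.1591.
|Patch 1 ∪ Patch 2 ∪ Patch 3| = 226 − 116.4924 + 18.1591 = 127.67.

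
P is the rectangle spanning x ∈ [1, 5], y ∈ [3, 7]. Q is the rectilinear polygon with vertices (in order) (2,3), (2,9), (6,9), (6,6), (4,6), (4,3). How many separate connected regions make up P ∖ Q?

2

P ∖ Q splits into 2 disjoint pieces (area 3, area 4).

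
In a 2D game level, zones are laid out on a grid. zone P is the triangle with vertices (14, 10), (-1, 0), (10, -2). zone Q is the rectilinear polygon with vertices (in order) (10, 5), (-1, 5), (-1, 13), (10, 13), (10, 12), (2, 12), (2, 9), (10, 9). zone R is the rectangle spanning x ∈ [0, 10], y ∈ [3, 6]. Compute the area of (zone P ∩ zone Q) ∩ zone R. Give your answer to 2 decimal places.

2.75

The region (zone P ∩ zone Q) ∩ zone R is the polygon with vertices (10,5), (6.5,5), (8,6), (10,6).
By the shoelace formula its area is 2.75.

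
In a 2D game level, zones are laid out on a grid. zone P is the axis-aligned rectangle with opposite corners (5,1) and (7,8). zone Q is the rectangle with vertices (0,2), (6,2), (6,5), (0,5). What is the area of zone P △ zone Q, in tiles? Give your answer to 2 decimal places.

26.00

|zone P∩zone Q|: x∈[5,6], y∈[2,5] → 1·3 = 3.
|zone P △ zone Q| = |zone P| + |zone Q| − 2·|zone P∩zone Q| = 14 + 18 − 6 = 26.00.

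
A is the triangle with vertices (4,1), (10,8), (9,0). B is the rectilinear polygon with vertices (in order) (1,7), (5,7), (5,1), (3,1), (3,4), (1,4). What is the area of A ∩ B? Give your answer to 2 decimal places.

0.58

The intersection is the polygon with vertices (5,2.167), (5,1), (4,1).
By the shoelace formula its area is 0.58.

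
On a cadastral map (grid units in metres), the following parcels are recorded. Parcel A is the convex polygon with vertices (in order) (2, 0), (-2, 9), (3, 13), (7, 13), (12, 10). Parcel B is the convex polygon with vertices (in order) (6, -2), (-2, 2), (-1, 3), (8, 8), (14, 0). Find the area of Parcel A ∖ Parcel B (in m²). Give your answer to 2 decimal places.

71.76

|Parcel A| = 96.5, |Parcel A∩Parcel B| = 24.7383.
|Parcel A ∖ Parcel B| = |Parcel A| − |Parcel A∩Parcel B| = 96.5 − 24.7383 = 71.76.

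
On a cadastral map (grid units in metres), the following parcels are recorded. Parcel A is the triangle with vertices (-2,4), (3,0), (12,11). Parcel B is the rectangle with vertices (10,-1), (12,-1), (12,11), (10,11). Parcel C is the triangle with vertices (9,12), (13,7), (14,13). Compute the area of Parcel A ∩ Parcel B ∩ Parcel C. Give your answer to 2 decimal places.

The intersection is the polygon with vertices (12,11), (10.888,9.64), (10.429,10.214).
By the shoelace formula its area is 0.63.

0.63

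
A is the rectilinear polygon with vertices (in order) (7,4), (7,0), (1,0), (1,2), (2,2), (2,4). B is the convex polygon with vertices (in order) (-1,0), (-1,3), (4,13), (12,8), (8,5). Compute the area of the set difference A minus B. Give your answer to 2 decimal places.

|A| = 22, |A∩B| = 5.5111.
|A ∖ B| = |A| − |A∩B| = 22 − 5.5111 = 16.49.

16.49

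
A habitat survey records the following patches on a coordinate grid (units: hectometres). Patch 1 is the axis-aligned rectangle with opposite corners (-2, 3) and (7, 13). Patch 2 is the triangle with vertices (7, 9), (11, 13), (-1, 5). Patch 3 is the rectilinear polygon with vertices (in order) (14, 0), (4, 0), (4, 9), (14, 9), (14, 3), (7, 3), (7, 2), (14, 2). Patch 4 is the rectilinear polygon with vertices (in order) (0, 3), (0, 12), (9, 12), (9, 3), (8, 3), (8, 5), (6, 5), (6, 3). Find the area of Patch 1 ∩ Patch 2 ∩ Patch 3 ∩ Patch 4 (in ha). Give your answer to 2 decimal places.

1.92

The intersection is the polygon with vertices (4,8.333), (5,9), (7,9), (4,7.5).
By the shoelace formula its area is 1.92.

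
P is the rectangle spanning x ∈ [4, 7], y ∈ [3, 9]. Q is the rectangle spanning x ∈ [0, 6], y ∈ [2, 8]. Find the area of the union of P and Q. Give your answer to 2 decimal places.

44.00

By inclusion–exclusion:
Individual areas: |P| = 18, |Q| = 36.
|P∩Q|: x∈[4,6], y∈[3,8] → 2·5 = 10.
|P ∪ Q| = 54 − 10 = 44.00.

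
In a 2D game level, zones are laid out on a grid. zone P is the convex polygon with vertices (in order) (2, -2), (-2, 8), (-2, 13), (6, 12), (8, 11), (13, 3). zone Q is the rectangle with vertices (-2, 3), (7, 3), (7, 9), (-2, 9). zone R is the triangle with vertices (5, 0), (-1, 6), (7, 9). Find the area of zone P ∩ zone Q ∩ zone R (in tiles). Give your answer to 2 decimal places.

The intersection is the polygon with vertices (2,3), (-1,6), (7,9), (5.667,3).
By the shoelace formula its area is 27.50.

27.50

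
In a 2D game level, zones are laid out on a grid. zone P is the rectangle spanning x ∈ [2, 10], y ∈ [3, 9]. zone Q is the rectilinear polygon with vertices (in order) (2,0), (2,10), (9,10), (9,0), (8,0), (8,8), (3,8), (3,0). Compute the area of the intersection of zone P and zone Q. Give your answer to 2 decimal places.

The intersection is the polygon with vertices (9,9), (9,3), (8,3), (8,8), (3,8), (3,3), (2,3), (2,9).
By the shoelace formula its area is 17.00.

17.00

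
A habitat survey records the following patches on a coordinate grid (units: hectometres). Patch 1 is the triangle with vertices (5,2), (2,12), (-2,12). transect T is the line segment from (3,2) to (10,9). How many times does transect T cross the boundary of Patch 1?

2

The segment meets the boundary at (4.538,3.538), (4.176,3.176).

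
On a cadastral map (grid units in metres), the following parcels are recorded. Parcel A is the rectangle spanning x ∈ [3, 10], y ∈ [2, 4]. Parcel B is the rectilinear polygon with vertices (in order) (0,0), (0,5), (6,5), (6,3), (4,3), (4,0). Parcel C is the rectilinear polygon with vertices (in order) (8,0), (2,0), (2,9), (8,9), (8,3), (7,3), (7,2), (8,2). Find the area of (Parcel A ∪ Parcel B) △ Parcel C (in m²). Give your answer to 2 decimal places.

|Parcel A ∪ Parcel B| = 34.
|(Parcel A ∪ Parcel B) ∩ Parcel C| = 19.
|(Parcel A ∪ Parcel B) △ Parcel C| = 34 + 53 − 38 = 49.00.

49.00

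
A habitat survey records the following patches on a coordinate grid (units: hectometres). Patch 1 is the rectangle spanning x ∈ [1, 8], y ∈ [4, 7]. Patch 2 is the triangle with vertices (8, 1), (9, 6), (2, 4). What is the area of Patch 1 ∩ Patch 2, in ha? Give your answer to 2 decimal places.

5.14

The intersection is the polygon with vertices (8,4), (2,4), (8,5.714).
By the shoelace formula its area is 5.14.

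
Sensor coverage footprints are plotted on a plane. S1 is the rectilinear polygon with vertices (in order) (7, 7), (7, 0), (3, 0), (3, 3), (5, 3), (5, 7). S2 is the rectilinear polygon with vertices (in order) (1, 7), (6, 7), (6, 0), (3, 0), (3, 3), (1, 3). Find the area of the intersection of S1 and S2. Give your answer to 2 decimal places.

13.00

The intersection is the polygon with vertices (3,0), (3,3), (5,3), (5,7), (6,7), (6,0).
By the shoelace formula its area is 13.00.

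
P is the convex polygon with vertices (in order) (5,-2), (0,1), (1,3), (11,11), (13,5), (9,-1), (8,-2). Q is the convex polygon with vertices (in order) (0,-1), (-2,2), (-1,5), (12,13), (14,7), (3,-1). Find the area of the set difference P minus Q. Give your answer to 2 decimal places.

28.46

|P| = 90, |P∩Q| = 61.5386.
|P ∖ Q| = |P| − |P∩Q| = 90 − 61.5386 = 28.46.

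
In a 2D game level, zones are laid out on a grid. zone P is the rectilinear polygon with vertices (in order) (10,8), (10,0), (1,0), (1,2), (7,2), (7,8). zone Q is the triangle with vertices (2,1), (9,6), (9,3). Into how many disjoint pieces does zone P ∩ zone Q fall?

2

zone P ∩ zone Q splits into 2 disjoint pieces (area 1.05, area 5.1429).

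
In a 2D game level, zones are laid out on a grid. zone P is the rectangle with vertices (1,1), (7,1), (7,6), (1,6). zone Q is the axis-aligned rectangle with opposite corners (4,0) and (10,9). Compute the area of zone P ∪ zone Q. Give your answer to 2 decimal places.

69.00

By inclusion–exclusion:
Individual areas: |zone P| = 30, |zone Q| = 54.
|zone P∩zone Q|: x∈[4,7], y∈[1,6] → 3·5 = 15.
|zone P ∪ zone Q| = 84 − 15 = 69.00.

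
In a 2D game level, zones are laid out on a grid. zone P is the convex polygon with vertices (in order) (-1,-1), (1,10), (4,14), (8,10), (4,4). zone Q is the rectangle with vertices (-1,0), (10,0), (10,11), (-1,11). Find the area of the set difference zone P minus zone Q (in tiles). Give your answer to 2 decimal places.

|zone P| = 57.5, |zone P∩zone Q| = 49.2159.
|zone P ∖ zone Q| = |zone P| − |zone P∩zone Q| = 57.5 − 49.2159 = 8.28.

8.28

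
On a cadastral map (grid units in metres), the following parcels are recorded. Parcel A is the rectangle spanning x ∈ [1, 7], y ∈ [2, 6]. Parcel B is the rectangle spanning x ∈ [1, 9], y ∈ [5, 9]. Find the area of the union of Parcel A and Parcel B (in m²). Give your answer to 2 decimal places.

50.00

By inclusion–exclusion:
Individual areas: |Parcel A| = 24, |Parcel B| = 32.
|Parcel A∩Parcel B|: x∈[1,7], y∈[5,6] → 6·1 = 6.
|Parcel A ∪ Parcel B| = 56 − 6 = 50.00.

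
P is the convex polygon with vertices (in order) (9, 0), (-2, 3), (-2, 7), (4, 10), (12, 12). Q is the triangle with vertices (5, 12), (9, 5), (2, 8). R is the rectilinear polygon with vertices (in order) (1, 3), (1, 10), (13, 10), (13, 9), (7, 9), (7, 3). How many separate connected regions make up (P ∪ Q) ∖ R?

(P ∪ Q) ∖ R splits into 2 disjoint pieces (area 52.875, area 9.6406).

2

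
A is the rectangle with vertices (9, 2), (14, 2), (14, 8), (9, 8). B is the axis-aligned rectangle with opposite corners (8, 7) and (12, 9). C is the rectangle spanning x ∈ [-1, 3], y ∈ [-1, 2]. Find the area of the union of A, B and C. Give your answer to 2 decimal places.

47.00

By inclusion–exclusion:
Individual areas: |A| = 30, |B| = 8, |C| = 12.
|A∩B|: x∈[9,12], y∈[7,8] → 3·1 = 3.
|A∩C| = 0 (no overlap).
|B∩C| = 0 (no overlap).
|A∩B∩C| = 0.
|A ∪ B ∪ C| = 50 − 3 + 0 = 47.00.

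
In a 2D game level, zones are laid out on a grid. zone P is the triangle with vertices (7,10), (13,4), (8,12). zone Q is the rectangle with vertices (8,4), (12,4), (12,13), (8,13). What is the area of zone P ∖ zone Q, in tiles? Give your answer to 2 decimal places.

1.80

|zone P| = 9, |zone P∩zone Q| = 7.2.
|zone P ∖ zone Q| = |zone P| − |zone P∩zone Q| = 9 − 7.2 = 1.80.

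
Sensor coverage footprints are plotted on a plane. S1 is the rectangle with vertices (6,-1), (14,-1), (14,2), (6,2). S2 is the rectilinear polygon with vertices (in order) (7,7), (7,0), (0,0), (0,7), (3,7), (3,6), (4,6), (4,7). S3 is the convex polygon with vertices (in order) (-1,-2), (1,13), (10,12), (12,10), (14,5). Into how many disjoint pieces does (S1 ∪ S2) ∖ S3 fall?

(S1 ∪ S2) ∖ S3 splits into 2 disjoint pieces (area 25.1429, area 0.15).

2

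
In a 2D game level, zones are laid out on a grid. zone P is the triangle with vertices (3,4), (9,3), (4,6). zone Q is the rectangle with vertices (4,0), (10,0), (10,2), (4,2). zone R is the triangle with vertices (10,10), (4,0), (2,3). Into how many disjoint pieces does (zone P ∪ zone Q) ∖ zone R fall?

3

(zone P ∪ zone Q) ∖ zone R splits into 3 disjoint pieces (area 1.2097, area 1.4831, area 10.8).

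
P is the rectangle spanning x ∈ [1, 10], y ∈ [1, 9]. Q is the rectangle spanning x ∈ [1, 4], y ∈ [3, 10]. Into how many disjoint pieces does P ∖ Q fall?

1

P ∖ Q is a single connected region.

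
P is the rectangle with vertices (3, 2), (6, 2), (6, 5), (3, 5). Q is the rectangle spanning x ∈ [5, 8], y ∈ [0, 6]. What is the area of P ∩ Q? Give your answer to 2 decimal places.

3.00

|P∩Q|: x∈[5,6], y∈[2,5] → 1·3 = 3.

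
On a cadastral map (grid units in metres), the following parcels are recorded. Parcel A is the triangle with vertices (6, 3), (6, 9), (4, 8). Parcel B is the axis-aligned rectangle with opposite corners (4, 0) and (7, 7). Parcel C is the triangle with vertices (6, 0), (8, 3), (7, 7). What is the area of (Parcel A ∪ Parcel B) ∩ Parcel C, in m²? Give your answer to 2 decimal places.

The region (Parcel A ∪ Parcel B) ∩ Parcel C is the polygon with vertices (7,1.5), (6,0), (7,7).
By the shoelace formula its area is 2.75.

2.75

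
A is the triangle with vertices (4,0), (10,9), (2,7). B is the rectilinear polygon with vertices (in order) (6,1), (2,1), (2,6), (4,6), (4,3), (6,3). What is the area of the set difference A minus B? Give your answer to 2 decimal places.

22.33

|A| = 30, |A∩B| = 7.6667.
|A ∖ B| = |A| − |A∩B| = 30 − 7.6667 = 22.33.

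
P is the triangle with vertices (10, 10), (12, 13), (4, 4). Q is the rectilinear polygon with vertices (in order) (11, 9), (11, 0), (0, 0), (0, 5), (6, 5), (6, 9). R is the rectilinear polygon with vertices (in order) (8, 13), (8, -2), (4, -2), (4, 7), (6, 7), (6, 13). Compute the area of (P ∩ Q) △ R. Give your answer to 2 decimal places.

47.58

|P ∩ Q| = 1.1944.
|(P ∩ Q) ∩ R| = 0.8056.
|(P ∩ Q) △ R| = 1.1944 + 48 − 1.6111 = 47.58.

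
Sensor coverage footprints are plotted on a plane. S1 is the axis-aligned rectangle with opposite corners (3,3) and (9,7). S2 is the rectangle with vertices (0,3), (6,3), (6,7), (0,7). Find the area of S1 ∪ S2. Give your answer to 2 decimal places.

36.00

By inclusion–exclusion:
Individual areas: |S1| = 24, |S2| = 24.
|S1∩S2|: x∈[3,6], y∈[3,7] → 3·4 = 12.
|S1 ∪ S2| = 48 − 12 = 36.00.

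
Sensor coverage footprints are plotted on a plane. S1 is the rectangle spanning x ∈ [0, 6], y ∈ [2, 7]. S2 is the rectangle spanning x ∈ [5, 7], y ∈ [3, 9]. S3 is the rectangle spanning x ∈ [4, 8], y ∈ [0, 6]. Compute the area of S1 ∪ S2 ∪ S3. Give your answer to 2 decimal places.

51.00

By inclusion–exclusion:
Individual areas: |S1| = 30, |S2| = 12, |S3| = 24.
|S1∩S2|: x∈[5,6], y∈[3,7] → 1·4 = 4.
|S1∩S3|: x∈[4,6], y∈[2,6] → 2·4 = 8.
|S2∩S3|: x∈[5,7], y∈[3,6] → 2·3 = 6.
|S1∩S2∩S3| = 3.
|S1 ∪ S2 ∪ S3| = 66 − 18 + 3 = 51.00.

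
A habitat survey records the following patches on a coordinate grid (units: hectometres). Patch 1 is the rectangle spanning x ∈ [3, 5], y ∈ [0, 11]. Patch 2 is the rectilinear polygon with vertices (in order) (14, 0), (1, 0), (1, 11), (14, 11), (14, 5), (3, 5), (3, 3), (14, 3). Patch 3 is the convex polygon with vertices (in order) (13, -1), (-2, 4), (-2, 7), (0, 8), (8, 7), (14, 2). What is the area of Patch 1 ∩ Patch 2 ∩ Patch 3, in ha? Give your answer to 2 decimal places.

7.00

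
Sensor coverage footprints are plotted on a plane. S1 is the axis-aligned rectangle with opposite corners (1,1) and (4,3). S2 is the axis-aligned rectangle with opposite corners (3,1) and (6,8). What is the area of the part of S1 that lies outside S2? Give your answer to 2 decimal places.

4.00

|S1∩S2|: x∈[3,4], y∈[1,3] → 1·2 = 2.
|S1| = 6.
|S1 ∖ S2| = |S1| − |S1∩S2| = 6 − 2 = 4.00.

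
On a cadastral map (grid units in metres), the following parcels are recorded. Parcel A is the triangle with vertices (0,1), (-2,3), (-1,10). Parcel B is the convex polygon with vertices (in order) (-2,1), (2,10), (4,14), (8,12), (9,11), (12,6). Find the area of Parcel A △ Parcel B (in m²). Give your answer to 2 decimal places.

|Parcel A| = 8, |Parcel B| = 86, |Parcel A∩Parcel B| = 2.0547.
|Parcel A △ Parcel B| = |Parcel A| + |Parcel B| − 2·|Parcel A∩Parcel B| = 8 + 86 − 4.1094 = 89.89.

89.89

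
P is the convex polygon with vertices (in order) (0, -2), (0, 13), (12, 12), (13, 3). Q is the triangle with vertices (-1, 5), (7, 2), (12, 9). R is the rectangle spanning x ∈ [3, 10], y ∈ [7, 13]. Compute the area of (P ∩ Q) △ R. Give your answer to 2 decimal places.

|P ∩ Q| = 35.1587.
|(P ∩ Q) ∩ R| = 3.1154.
|(P ∩ Q) △ R| = 35.1587 + 42 − 6.2308 = 70.93.

70.93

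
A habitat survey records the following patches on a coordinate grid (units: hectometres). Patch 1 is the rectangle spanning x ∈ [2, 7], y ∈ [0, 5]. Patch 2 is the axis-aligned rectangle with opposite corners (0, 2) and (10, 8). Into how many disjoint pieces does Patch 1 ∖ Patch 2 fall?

Patch 1 ∖ Patch 2 is a single connected region.

1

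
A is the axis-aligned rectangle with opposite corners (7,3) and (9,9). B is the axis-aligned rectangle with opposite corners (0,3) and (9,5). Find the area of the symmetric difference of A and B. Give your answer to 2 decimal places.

22.00

|A∩B|: x∈[7,9], y∈[3,5] → 2·2 = 4.
|A △ B| = |A| + |B| − 2·|A∩B| = 12 + 18 − 8 = 22.00.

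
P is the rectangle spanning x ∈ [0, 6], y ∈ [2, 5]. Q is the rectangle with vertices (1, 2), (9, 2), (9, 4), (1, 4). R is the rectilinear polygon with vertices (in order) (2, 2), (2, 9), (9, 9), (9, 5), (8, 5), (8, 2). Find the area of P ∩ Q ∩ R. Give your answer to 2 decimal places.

8.00

The intersection is the polygon with vertices (2,2), (2,4), (6,4), (6,2).
By the shoelace formula its area is 8.00.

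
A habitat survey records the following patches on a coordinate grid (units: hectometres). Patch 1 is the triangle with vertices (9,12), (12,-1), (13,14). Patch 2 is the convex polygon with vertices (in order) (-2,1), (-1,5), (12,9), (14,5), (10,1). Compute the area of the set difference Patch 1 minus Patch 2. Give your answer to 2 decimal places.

17.36

|Patch 1| = 29, |Patch 1∩Patch 2| = 11.6432.
|Patch 1 ∖ Patch 2| = |Patch 1| − |Patch 1∩Patch 2| = 29 − 11.6432 = 17.36.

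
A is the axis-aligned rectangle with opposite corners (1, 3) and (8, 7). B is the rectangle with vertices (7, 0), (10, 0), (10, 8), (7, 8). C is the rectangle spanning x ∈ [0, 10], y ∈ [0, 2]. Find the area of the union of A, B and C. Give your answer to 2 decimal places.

By inclusion–exclusion:
Individual areas: |A| = 28, |B| = 24, |C| = 20.
|A∩B|: x∈[7,8], y∈[3,7] → 1·4 = 4.
|A∩C| = 0 (no overlap).
|B∩C|: x∈[7,10], y∈[0,2] → 3·2 = 6.
|A∩B∩C| = 0.
|A ∪ B ∪ C| = 72 − 10 + 0 = 62.00.

62.00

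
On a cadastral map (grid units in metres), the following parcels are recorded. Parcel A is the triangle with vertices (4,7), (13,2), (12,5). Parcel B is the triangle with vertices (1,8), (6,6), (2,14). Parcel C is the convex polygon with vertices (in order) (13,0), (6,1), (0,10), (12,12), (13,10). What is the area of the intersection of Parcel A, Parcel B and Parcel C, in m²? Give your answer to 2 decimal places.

The intersection is the polygon with vertices (5.714,6.571), (6,6), (5.286,6.286), (4,7).
By the shoelace formula its area is 0.50.

0.50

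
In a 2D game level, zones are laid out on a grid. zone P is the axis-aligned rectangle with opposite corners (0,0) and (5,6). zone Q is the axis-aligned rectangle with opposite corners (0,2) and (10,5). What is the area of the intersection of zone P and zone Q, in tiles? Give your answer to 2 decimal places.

15.00

|zone P∩zone Q|: x∈[0,5], y∈[2,5] → 5·3 = 15.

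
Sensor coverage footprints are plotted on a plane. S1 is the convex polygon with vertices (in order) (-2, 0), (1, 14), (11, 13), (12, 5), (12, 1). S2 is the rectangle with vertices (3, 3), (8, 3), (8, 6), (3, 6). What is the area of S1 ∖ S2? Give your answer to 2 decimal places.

|S1| = 158, |S1∩S2| = 15.
|S1 ∖ S2| = |S1| − |S1∩S2| = 158 − 15 = 143.00.

143.00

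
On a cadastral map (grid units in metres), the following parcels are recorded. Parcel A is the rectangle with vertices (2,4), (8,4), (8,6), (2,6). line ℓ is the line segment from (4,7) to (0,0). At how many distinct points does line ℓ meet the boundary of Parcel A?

The segment meets the boundary at (2.286,4), (3.429,6).

2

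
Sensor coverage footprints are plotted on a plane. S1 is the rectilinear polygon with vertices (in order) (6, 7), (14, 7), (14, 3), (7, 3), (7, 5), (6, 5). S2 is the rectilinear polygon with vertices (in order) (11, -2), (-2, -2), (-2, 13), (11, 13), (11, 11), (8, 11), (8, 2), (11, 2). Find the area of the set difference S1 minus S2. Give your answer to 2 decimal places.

|S1| = 30, |S1∩S2| = 6.
|S1 ∖ S2| = |S1| − |S1∩S2| = 30 − 6 = 24.00.

24.00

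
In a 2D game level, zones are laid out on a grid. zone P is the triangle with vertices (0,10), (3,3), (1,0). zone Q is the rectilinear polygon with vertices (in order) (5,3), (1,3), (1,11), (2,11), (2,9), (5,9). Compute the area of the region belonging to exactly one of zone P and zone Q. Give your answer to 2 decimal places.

|zone P| = 11.5, |zone Q| = 26, |zone P∩zone Q| = 4.6667.
|zone P △ zone Q| = |zone P| + |zone Q| − 2·|zone P∩zone Q| = 11.5 + 26 − 9.3333 = 28.17.

28.17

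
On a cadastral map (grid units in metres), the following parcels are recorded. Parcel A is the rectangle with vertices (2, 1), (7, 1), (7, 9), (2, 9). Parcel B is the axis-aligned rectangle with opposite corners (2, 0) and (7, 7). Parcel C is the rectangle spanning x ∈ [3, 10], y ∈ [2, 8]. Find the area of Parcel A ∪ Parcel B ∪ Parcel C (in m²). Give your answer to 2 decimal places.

By inclusion–exclusion:
Individual areas: |Parcel A| = 40, |Parcel B| = 35, |Parcel C| = 42.
|Parcel A∩Parcel B|: x∈[2,7], y∈[1,7] → 5·6 = 30.
|Parcel A∩Parcel C|: x∈[3,7], y∈[2,8] → 4·6 = 24.
|Parcel B∩Parcel C|: x∈[3,7], y∈[2,7] → 4·5 = 20.
|Parcel A∩Parcel B∩Parcel C| = 20.
|Parcel A ∪ Parcel B ∪ Parcel C| = 117 − 74 + 20 = 63.00.

63.00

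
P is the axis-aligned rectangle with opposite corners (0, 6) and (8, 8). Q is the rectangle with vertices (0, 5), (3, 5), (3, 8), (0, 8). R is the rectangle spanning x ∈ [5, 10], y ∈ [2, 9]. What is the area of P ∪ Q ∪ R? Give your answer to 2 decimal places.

48.00

By inclusion–exclusion:
Individual areas: |P| = 16, |Q| = 9, |R| = 35.
|P∩Q|: x∈[0,3], y∈[6,8] → 3·2 = 6.
|P∩R|: x∈[5,8], y∈[6,8] → 3·2 = 6.
|Q∩R| = 0 (no overlap).
|P∩Q∩R| = 0.
|P ∪ Q ∪ R| = 60 − 12 + 0 = 48.00.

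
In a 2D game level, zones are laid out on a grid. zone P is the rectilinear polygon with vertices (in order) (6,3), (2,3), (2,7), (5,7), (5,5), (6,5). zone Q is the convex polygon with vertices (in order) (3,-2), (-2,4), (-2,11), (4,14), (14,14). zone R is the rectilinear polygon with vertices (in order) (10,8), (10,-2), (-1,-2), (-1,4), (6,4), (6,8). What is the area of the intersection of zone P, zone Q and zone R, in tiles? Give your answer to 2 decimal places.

4.00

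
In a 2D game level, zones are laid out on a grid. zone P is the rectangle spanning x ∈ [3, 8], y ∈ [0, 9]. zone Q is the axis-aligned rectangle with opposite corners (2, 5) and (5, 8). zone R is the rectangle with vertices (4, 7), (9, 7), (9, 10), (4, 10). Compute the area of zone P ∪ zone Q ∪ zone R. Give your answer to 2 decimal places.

By inclusion–exclusion:
Individual areas: |zone P| = 45, |zone Q| = 9, |zone R| = 15.
|zone P∩zone Q|: x∈[3,5], y∈[5,8] → 2·3 = 6.
|zone P∩zone R|: x∈[4,8], y∈[7,9] → 4·2 = 8.
|zone Q∩zone R|: x∈[4,5], y∈[7,8] → 1·1 = 1.
|zone P∩zone Q∩zone R| = 1.
|zone P ∪ zone Q ∪ zone R| = 69 − 15 + 1 = 55.00.

55.00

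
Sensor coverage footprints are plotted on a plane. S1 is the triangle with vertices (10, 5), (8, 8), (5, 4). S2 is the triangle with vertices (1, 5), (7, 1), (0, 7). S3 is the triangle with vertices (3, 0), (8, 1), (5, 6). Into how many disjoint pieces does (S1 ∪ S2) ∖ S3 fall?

2

(S1 ∪ S2) ∖ S3 splits into 2 disjoint pieces (area 8.0952, area 3.1852).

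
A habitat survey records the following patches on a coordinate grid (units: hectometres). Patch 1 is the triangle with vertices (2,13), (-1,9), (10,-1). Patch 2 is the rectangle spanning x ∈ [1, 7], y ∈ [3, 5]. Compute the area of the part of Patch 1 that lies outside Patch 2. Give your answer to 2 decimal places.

32.16

|Patch 1| = 37, |Patch 1∩Patch 2| = 4.8393.
|Patch 1 ∖ Patch 2| = |Patch 1| − |Patch 1∩Patch 2| = 37 − 4.8393 = 32.16.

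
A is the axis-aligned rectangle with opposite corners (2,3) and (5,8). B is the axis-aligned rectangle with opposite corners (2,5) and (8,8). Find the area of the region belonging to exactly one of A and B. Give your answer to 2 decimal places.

15.00

|A∩B|: x∈[2,5], y∈[5,8] → 3·3 = 9.
|A △ B| = |A| + |B| − 2·|A∩B| = 15 + 18 − 18 = 15.00.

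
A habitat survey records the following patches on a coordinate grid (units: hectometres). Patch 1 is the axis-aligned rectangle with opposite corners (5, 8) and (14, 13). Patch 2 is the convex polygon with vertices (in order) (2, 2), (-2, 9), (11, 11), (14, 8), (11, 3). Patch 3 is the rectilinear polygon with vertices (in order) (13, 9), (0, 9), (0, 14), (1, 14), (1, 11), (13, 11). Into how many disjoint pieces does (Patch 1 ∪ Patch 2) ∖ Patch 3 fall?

(Patch 1 ∪ Patch 2) ∖ Patch 3 is a single connected region.

1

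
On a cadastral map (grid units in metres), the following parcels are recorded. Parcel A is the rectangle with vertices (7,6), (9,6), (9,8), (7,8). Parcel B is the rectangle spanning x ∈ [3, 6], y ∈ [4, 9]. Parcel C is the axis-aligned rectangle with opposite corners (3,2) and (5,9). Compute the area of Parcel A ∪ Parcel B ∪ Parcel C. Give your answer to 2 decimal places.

By inclusion–exclusion:
Individual areas: |Parcel A| = 4, |Parcel B| = 15, |Parcel C| = 14.
|Parcel A∩Parcel B| = 0 (no overlap).
|Parcel A∩Parcel C| = 0 (no overlap).
|Parcel B∩Parcel C|: x∈[3,5], y∈[4,9] → 2·5 = 10.
|Parcel A∩Parcel B∩Parcel C| = 0.
|Parcel A ∪ Parcel B ∪ Parcel C| = 33 − 10 + 0 = 23.00.

23.00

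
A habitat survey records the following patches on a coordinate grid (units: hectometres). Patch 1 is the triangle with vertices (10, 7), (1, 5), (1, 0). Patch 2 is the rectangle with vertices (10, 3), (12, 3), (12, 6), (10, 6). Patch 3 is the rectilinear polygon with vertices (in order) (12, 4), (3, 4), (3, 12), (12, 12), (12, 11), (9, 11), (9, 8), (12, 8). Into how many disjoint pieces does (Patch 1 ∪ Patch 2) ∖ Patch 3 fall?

2

(Patch 1 ∪ Patch 2) ∖ Patch 3 splits into 2 disjoint pieces (area 12.7302, area 2).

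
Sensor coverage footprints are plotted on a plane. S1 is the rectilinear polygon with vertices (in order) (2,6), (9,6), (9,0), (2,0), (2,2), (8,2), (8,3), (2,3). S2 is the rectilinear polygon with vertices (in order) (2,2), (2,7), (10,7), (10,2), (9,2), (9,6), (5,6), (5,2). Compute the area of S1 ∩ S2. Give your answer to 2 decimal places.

9.00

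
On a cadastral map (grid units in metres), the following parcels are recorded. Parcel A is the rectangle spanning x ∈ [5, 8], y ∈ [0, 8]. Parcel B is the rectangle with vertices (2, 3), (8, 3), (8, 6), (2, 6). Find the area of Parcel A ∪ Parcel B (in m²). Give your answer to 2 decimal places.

33.00

By inclusion–exclusion:
Individual areas: |Parcel A| = 24, |Parcel B| = 18.
|Parcel A∩Parcel B|: x∈[5,8], y∈[3,6] → 3·3 = 9.
|Parcel A ∪ Parcel B| = 42 − 9 = 33.00.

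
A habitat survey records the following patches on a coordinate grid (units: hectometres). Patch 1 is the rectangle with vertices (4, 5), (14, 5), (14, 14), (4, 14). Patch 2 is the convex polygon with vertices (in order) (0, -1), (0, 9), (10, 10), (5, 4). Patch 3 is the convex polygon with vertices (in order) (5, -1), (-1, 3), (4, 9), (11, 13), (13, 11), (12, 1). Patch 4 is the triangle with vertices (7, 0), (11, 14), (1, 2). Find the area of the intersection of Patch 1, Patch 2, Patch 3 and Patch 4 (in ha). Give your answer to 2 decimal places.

11.20

The intersection is the polygon with vertices (9.853,9.985), (9.783,9.739), (5.833,5), (4,5), (4,5.6), (7.455,9.745).
By the shoelace formula its area is 11.20.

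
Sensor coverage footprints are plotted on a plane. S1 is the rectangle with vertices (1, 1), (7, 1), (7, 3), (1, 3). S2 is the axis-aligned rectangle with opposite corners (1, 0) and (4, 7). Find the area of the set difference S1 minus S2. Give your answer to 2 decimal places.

6.00

|S1∩S2|: x∈[1,4], y∈[1,3] → 3·2 = 6.
|S1| = 12.
|S1 ∖ S2| = |S1| − |S1∩S2| = 12 − 6 = 6.00.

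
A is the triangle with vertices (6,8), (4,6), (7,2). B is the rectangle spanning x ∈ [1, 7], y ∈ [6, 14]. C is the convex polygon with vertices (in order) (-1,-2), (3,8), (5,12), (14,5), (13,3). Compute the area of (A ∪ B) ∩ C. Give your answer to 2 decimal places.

The region (A ∪ B) ∩ C is the polygon with vertices (4,6), (2.2,6), (3,8), (5,12), (7,10.444), (7,6), (6.333,6), (7,2).
By the shoelace formula its area is 23.91.

23.91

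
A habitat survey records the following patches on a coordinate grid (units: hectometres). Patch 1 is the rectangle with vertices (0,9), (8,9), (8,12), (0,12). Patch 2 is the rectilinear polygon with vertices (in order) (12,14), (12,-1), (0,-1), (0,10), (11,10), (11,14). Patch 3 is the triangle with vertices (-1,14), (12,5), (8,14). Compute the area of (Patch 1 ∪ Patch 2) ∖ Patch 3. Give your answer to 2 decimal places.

|Patch 1 ∪ Patch 2| = 152.
|(Patch 1 ∪ Patch 2) ∩ Patch 3| = 21.8333.
|(Patch 1 ∪ Patch 2) ∖ Patch 3| = 152 − 21.8333 = 130.17.

130.17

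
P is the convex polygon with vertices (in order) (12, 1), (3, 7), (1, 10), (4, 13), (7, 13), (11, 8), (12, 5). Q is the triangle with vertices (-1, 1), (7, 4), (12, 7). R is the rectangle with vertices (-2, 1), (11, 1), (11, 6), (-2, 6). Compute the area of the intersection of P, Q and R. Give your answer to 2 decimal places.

The intersection is the polygon with vertices (9.833,6), (10.333,6), (7.263,4.158), (6.682,4.545).
By the shoelace formula its area is 1.49.

1.49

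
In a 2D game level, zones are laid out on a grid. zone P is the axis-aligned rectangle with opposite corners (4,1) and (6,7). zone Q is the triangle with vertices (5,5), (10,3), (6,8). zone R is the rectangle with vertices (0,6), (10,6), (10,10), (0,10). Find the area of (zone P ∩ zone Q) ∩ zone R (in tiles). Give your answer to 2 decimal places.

The region (zone P ∩ zone Q) ∩ zone R is the polygon with vertices (6,6), (5.333,6), (5.667,7), (6,7).
By the shoelace formula its area is 0.50.

0.50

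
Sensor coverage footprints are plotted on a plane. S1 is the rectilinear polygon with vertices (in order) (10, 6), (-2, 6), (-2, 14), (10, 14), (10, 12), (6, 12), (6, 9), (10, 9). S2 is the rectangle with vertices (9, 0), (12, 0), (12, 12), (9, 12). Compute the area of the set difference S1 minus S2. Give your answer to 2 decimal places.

|S1| = 84, |S1∩S2| = 3.
|S1 ∖ S2| = |S1| − |S1∩S2| = 84 − 3 = 81.00.

81.00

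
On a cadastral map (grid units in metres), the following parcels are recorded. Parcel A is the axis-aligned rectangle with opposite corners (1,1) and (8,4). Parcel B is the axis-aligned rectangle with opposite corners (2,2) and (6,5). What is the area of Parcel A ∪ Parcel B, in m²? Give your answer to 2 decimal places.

By inclusion–exclusion:
Individual areas: |Parcel A| = 21, |Parcel B| = 12.
|Parcel A∩Parcel B|: x∈[2,6], y∈[2,4] → 4·2 = 8.
|Parcel A ∪ Parcel B| = 33 − 8 = 25.00.

25.00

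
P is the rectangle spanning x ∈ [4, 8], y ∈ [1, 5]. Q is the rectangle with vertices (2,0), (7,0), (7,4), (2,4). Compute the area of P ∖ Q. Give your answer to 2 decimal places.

7.00

|P∩Q|: x∈[4,7], y∈[1,4] → 3·3 = 9.
|P| = 16.
|P ∖ Q| = |P| − |P∩Q| = 16 − 9 = 7.00.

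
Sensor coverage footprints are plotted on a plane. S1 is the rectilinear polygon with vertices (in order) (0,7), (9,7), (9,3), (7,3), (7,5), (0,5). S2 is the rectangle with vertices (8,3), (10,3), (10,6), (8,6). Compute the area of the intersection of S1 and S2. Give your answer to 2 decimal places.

3.00

The intersection is the polygon with vertices (9,3), (8,3), (8,6), (9,6).
By the shoelace formula its area is 3.00.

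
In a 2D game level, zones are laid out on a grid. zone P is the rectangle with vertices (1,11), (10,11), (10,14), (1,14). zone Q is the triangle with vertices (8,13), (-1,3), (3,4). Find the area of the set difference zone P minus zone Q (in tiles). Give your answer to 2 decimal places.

|zone P| = 27, |zone P∩zone Q| = 0.6889.
|zone P ∖ zone Q| = |zone P| − |zone P∩zone Q| = 27 − 0.6889 = 26.31.

26.31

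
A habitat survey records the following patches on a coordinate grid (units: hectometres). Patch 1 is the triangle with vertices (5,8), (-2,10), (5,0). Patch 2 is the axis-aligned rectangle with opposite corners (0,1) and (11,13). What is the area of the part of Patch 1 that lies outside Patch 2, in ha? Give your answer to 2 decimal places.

|Patch 1| = 28, |Patch 1∩Patch 2| = 25.3643.
|Patch 1 ∖ Patch 2| = |Patch 1| − |Patch 1∩Patch 2| = 28 − 25.3643 = 2.64.

2.64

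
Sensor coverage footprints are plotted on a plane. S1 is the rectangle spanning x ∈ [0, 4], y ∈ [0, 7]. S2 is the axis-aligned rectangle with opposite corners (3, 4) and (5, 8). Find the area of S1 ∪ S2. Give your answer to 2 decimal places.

33.00

By inclusion–exclusion:
Individual areas: |S1| = 28, |S2| = 8.
|S1∩S2|: x∈[3,4], y∈[4,7] → 1·3 = 3.
|S1 ∪ S2| = 36 − 3 = 33.00.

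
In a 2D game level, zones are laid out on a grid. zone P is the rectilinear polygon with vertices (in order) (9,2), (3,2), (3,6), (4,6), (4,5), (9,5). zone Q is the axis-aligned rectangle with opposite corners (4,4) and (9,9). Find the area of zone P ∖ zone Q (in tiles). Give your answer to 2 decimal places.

|zone P| = 19, |zone P∩zone Q| = 5.
|zone P ∖ zone Q| = |zone P| − |zone P∩zone Q| = 19 − 5 = 14.00.

14.00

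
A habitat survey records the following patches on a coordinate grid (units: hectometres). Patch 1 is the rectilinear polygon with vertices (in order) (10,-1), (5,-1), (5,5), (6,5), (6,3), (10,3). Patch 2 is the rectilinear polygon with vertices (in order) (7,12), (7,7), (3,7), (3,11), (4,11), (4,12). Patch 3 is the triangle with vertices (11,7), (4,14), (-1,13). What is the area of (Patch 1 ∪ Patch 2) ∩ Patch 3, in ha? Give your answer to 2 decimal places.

The region (Patch 1 ∪ Patch 2) ∩ Patch 3 is the polygon with vertices (7,9), (3,11), (4,11), (4,12), (6,12), (7,11).
By the shoelace formula its area is 6.50.

6.50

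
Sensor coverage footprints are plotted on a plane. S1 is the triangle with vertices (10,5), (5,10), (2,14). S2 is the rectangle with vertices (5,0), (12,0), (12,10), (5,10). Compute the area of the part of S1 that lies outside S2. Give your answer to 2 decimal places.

|S1| = 2.5, |S1∩S2| = 1.3889.
|S1 ∖ S2| = |S1| − |S1∩S2| = 2.5 − 1.3889 = 1.11.

1.11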